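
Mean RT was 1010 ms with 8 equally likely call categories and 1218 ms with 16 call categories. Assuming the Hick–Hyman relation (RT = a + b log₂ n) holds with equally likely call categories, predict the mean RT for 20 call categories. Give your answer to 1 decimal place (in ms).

1285.0 ms

With log₂ n on the abscissa the relation is linear; from the two conditions:
  b = (1218 − 1010) / (log₂ 16 − log₂ 8) = 208 / (4 − 3) = 208.000 ms/bit
  a = 1010 − 208.000 × 3 = 386.000 ms
Then RT(20) = 386.000 + 208.000 × log₂ 20 = 386.000 + 208.000 × 4.3219 ≈ 1284.961 ms.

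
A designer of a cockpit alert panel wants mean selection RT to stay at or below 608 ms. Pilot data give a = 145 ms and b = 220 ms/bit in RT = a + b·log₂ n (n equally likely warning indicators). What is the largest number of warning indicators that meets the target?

Information budget: (608 − 145)/220 = 2.1045 bits, so n ≤ 2^2.1045 = 4.301 → at most 4.

4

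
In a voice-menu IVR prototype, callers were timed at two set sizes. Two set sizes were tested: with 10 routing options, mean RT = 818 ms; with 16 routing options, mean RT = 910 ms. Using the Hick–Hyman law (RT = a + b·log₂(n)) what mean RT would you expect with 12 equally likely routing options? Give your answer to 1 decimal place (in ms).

Solve the two-equation system in a and b:
  b = (910 − 818) / (log₂ 16 − log₂ 10) = 92 / (4 − 3.3219) = 135.679 ms/bit
  a = 818 − 135.679 × 3.3219 = 367.285 ms
Then RT(12) = 367.285 + 135.679 × log₂ 12 = 367.285 + 135.679 × 3.5850 ≈ 853.688 ms.

853.7 ms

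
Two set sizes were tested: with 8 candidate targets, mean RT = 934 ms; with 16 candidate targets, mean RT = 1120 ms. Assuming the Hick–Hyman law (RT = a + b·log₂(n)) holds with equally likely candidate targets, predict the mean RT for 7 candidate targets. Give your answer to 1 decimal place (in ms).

898.2 ms

Fit slope and intercept:
  b = (1120 − 934) / (log₂ 16 − log₂ 8) = 186 / (4 − 3) = 186.000 ms/bit
  a = 934 − 186.000 × 3 = 376.000 ms
Then RT(7) = 376.000 + 186.000 × log₂ 7 = 376.000 + 186.000 × 2.8074 ≈ 898.168 ms.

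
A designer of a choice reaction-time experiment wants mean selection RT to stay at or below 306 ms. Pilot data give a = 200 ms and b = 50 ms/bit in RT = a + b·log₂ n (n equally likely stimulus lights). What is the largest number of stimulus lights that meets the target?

Information budget: (306 − 200)/50 = 2.1200 bits, so n ≤ 2^2.1200 = 4.347 → at most 4.

4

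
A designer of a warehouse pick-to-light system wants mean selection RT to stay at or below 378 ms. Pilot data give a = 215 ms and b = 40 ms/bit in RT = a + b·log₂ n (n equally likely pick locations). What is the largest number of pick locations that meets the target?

Information budget: (378 − 215)/40 = 4.0750 bits, so n ≤ 2^4.0750 = 16.854 → at most 16.

16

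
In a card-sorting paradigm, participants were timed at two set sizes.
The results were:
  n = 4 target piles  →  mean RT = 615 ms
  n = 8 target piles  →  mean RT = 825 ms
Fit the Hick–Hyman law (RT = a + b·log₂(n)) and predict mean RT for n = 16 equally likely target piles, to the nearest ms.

1035 ms

Solve the two-equation system in a and b:
  b = (825 − 615) / (log₂ 8 − log₂ 4) = 210 / (3 − 2) = 210 ms/bit
  a = 615 − 210 × 2 = 195 ms
Then RT(16) = 195 + 210 × log₂ 16 = 195 + 210 × 4 ≈ 1035.000 ms.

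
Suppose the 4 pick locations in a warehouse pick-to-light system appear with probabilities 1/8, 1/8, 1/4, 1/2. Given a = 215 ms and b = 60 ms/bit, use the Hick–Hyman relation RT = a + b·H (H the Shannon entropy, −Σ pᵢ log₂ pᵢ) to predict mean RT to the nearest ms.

H = −Σ pᵢ log₂ pᵢ = 0.125·3 + 0.125·3 + 0.25·2 + 0.5·1 = 1.750 bits.
RT = 215 + 60 × 1.750 = 320.00 ms.

320 ms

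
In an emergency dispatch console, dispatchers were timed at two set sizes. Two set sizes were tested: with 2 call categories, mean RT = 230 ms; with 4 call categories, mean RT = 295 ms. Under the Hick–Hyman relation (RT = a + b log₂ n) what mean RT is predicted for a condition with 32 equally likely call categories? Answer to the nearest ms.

RT is linear in log₂ n, so two points fix the line:
  b = (295 − 230) / (log₂ 4 − log₂ 2) = 65 / (2 − 1) = 65 ms/bit
  a = 230 − 65 × 1 = 165 ms
Then RT(32) = 165 + 65 × log₂ 32 = 165 + 65 × 5 ≈ 490.000 ms.

490 ms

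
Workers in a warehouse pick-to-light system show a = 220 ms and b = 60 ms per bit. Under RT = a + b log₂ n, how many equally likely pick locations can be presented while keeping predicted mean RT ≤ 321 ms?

3

Information budget: (321 − 220)/60 = 1.6833 bits, so n ≤ 2^1.6833 = 3.212 → at most 3.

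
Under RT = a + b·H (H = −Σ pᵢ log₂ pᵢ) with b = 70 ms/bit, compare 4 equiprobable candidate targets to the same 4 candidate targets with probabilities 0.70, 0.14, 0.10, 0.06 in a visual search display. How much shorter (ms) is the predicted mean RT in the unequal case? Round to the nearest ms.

47 ms

Equiprobable entropy H₀ = log₂ 4 = 2.0000 bits.
Skewed entropy H = −Σ pᵢ log₂ pᵢ = 1.3330 bits.
ΔRT = b·(H₀ − H) = 70 × 0.6670 = 46.69 ms.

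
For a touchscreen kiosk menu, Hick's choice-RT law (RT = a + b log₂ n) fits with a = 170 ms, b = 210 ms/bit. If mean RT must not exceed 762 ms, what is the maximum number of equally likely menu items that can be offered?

Set 170 + 210·log₂ n ≤ 762 → log₂ n ≤ (762 − 170)/210 = 2.8190.
So n ≤ 2^2.8190 = 7.057; the largest integer n is 7.

7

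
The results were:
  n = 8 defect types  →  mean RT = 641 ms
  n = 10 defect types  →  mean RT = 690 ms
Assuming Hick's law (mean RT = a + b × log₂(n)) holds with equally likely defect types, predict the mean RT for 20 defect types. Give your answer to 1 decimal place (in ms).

RT is linear in log₂ n, so two points fix the line:
  b = (690 − 641) / (log₂ 10 − log₂ 8) = 49 / (3.3219 − 3) = 152.208 ms/bit
  a = 641 − 152.208 × 3 = 184.376 ms
Then RT(20) = 184.376 + 152.208 × log₂ 20 = 184.376 + 152.208 × 4.3219 ≈ 842.208 ms.

842.2 ms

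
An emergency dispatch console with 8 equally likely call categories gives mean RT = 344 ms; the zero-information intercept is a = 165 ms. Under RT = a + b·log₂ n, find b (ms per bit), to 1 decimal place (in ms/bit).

b = (344 − 165) / log₂(8) = 179 / 3 = 59.667 ms/bit.

59.7 ms/bit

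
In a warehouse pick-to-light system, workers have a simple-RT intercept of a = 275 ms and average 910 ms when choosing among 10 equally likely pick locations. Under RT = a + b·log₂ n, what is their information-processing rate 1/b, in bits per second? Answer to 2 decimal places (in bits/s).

5.23 bits/s

b = (910 − 275)/log₂ 10 = 635/3.3219 = 191.154 ms per bit = 0.19115 s/bit; the reciprocal is 5.231 bits/s.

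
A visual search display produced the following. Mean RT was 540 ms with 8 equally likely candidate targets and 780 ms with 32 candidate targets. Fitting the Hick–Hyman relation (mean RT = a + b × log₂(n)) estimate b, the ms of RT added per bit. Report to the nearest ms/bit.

The slope on a log₂ axis is (780 − 540) / (5 − 3) = 120 ms/bit.

120 ms/bit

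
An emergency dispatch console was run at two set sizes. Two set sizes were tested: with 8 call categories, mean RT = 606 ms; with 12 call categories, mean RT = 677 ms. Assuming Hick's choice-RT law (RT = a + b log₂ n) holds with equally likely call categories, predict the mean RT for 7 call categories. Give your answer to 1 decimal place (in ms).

582.6 ms

Solve the two-equation system in a and b:
  b = (677 − 606) / (log₂ 12 − log₂ 8) = 71 / (3.5850 − 3) = 121.375 ms/bit
  a = 606 − 121.375 × 3 = 241.874 ms
Then RT(7) = 241.874 + 121.375 × log₂ 7 = 241.874 + 121.375 × 2.8074 ≈ 582.618 ms.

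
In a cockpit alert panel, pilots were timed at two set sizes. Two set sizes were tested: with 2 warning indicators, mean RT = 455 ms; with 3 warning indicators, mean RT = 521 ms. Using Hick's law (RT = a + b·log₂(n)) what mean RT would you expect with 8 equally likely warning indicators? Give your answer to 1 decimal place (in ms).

Fit slope and intercept:
  b = (521 − 455) / (log₂ 3 − log₂ 2) = 66 / (1.5850 − 1) = 112.828 ms/bit
  a = 455 − 112.828 × 1 = 342.172 ms
Then RT(8) = 342.172 + 112.828 × log₂ 8 = 342.172 + 112.828 × 3 ≈ 680.655 ms.

680.7 ms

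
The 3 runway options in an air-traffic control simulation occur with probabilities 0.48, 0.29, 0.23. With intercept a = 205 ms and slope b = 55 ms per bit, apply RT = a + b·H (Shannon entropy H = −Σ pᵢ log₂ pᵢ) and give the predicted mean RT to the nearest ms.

288 ms

Entropy contributions −pᵢ log₂ pᵢ: 0.5083, 0.5179, 0.4877; sum H = 1.5138 bits.
RT = a + bH = 205 + 55·1.5138 = 288.26 ms.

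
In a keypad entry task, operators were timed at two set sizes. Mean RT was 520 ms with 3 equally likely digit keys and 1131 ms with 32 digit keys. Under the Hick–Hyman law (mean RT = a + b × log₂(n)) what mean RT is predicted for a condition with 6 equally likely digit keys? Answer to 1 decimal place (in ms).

698.9 ms

Fit slope and intercept:
  b = (1131 − 520) / (log₂ 32 − log₂ 3) = 611 / (5 − 1.5850) = 178.915 ms/bit
  a = 520 − 178.915 × 1.5850 = 236.427 ms
Then RT(6) = 236.427 + 178.915 × log₂ 6 = 236.427 + 178.915 × 2.5850 ≈ 698.915 ms.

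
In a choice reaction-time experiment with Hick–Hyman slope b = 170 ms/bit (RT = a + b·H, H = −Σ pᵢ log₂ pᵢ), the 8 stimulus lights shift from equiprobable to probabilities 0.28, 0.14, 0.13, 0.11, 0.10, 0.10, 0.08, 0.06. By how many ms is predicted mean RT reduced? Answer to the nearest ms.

The RT saving is b·ΔH. Equiprobable H₀ = log₂(8) = 3.0000 bits; with the given probabilities H = 2.8437 bits.
b·(H₀ − H) = 170 × (3.0000 − 2.8437) = 26.57 ms.

27 ms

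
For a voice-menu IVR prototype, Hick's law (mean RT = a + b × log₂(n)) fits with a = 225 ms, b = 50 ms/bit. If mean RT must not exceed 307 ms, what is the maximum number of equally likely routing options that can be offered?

3

Set 225 + 50·log₂ n ≤ 307 → log₂ n ≤ (307 − 225)/50 = 1.6400.
So n ≤ 2^1.6400 = 3.117; the largest integer n is 3.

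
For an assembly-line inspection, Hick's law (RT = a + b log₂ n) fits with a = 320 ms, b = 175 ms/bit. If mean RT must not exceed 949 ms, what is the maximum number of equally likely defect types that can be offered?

175·log₂ n ≤ 949 − 320 = 629, giving log₂ n ≤ 3.5943 and n ≤ 12.078. The largest whole number is 12.

12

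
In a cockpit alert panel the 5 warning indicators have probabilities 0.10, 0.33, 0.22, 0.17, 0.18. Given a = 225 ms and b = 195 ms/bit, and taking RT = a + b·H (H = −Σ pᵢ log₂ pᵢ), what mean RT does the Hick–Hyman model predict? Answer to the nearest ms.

658 ms

Entropy contributions −pᵢ log₂ pᵢ: 0.3322, 0.5278, 0.4806, 0.4346, 0.4453; sum H = 2.2205 bits.
RT = a + bH = 225 + 195·2.2205 = 657.99 ms.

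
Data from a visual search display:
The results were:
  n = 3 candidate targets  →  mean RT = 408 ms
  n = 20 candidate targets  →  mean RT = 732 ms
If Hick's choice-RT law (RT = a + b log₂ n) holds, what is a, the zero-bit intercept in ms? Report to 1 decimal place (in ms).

The slope on a log₂ axis is (732 − 408) / (4.3219 − 1.5850) = 118.379 ms/bit.
Intercept: a = 408 − 118.379·log₂(3) = 220.373 ms.

220.4 ms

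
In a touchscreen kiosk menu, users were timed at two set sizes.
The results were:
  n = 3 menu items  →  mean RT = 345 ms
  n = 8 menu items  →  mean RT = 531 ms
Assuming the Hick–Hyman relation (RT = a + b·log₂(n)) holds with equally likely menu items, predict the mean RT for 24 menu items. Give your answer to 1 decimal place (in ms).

RT is linear in log₂ n, so two points fix the line:
  b = (531 − 345) / (log₂ 8 − log₂ 3) = 186 / (3 − 1.5850) = 131.445 ms/bit
  a = 345 − 131.445 × 1.5850 = 136.664 ms
Then RT(24) = 136.664 + 131.445 × log₂ 24 = 136.664 + 131.445 × 4.5850 ≈ 739.336 ms.

739.3 ms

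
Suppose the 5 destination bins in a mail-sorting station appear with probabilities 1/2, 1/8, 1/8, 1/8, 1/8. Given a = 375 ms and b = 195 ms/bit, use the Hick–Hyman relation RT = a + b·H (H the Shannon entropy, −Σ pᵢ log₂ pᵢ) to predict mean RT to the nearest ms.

765 ms

H = −Σ pᵢ log₂ pᵢ = 0.5·1 + 0.125·3 + 0.125·3 + 0.125·3 + 0.125·3 = 2.000 bits.
RT = 375 + 195 × 2.000 = 765.00 ms.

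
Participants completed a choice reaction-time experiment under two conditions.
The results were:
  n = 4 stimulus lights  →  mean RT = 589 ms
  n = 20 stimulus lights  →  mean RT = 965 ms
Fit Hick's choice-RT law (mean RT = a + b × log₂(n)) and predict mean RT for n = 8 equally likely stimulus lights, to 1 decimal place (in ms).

750.9 ms

With log₂ n on the abscissa the relation is linear; from the two conditions:
  b = (965 − 589) / (log₂ 20 − log₂ 4) = 376 / (4.3219 − 2) = 161.934 ms/bit
  a = 589 − 161.934 × 2 = 265.131 ms
Then RT(8) = 265.131 + 161.934 × log₂ 8 = 265.131 + 161.934 × 3 ≈ 750.934 ms.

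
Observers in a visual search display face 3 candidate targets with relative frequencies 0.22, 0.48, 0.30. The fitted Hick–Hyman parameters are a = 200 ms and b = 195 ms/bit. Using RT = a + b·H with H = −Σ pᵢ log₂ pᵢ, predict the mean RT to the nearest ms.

H = 0.22·log₂(1/0.22) + 0.48·log₂(1/0.48) + 0.30·log₂(1/0.30) = 1.5099 bits.
RT = 200 + 195 × 1.5099 = 494.44 ms.

494 ms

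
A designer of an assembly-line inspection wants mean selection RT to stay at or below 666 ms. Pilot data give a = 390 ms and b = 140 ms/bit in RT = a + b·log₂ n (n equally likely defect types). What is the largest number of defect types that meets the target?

3

Information budget: (666 − 390)/140 = 1.9714 bits, so n ≤ 2^1.9714 = 3.922 → at most 3.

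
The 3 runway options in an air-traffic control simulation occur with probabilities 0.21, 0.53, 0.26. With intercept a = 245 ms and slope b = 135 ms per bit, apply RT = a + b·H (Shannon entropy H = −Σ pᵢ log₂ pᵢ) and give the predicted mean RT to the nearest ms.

H = 0.21·log₂(1/0.21) + 0.53·log₂(1/0.53) + 0.26·log₂(1/0.26) = 1.4636 bits.
RT = 245 + 135 × 1.4636 = 442.58 ms.

443 ms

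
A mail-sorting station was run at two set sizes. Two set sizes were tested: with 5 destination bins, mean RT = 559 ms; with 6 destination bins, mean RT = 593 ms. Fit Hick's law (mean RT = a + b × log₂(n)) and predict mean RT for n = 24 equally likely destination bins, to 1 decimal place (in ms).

851.5 ms

Fit slope and intercept:
  b = (593 − 559) / (log₂ 6 − log₂ 5) = 34 / (2.5850 − 2.3219) = 129.261 ms/bit
  a = 559 − 129.261 × 2.3219 = 258.866 ms
Then RT(24) = 258.866 + 129.261 × log₂ 24 = 258.866 + 129.261 × 4.5850 ≈ 851.521 ms.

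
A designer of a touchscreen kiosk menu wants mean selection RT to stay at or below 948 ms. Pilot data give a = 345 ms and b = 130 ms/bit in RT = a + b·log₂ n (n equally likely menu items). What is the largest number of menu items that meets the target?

24

Information budget: (948 − 345)/130 = 4.6385 bits, so n ≤ 2^4.6385 = 24.907 → at most 24.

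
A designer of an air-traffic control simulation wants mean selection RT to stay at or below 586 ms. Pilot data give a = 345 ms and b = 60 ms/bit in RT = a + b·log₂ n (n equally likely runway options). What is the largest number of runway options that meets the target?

Set 345 + 60·log₂ n ≤ 586 → log₂ n ≤ (586 − 345)/60 = 4.0167.
So n ≤ 2^4.0167 = 16.186; the largest integer n is 16.

16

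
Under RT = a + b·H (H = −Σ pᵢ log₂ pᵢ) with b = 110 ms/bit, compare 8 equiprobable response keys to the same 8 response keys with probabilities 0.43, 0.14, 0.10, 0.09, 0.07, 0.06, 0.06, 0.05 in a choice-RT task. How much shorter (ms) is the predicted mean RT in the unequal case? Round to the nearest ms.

The RT saving is b·ΔH. Equiprobable H₀ = log₂(8) = 3.0000 bits; with the given probabilities H = 2.5372 bits.
b·(H₀ − H) = 110 × (3.0000 − 2.5372) = 50.90 ms.

51 ms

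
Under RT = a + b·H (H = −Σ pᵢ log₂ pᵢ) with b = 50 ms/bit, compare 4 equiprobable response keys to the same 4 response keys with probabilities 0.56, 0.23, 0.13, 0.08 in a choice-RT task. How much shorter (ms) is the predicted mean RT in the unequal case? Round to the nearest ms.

18 ms

Equiprobable entropy H₀ = log₂ 4 = 2.0000 bits.
Skewed entropy H = −Σ pᵢ log₂ pᵢ = 1.6303 bits.
ΔRT = b·(H₀ − H) = 50 × 0.3697 = 18.49 ms.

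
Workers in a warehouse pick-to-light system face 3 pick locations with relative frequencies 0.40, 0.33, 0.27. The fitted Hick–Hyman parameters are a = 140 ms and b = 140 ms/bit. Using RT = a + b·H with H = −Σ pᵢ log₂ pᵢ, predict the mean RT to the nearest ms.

359 ms

Entropy contributions −pᵢ log₂ pᵢ: 0.5288, 0.5278, 0.5100; sum H = 1.5666 bits.
RT = a + bH = 140 + 140·1.5666 = 359.33 ms.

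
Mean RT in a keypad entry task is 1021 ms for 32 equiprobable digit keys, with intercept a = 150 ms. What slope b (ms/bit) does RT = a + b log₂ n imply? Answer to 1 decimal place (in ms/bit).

b = (1021 − 150) / log₂(32) = 871 / 5 = 174.200 ms/bit.

174.2 ms/bit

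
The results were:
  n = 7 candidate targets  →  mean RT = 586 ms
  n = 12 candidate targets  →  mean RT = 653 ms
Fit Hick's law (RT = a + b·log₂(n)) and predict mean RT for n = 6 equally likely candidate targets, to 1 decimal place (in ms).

566.8 ms

Solve the two-equation system in a and b:
  b = (653 − 586) / (log₂ 12 − log₂ 7) = 67 / (3.5850 − 2.8074) = 86.162 ms/bit
  a = 586 − 86.162 × 2.8074 = 344.113 ms
Then RT(6) = 344.113 + 86.162 × log₂ 6 = 344.113 + 86.162 × 2.5850 ≈ 566.838 ms.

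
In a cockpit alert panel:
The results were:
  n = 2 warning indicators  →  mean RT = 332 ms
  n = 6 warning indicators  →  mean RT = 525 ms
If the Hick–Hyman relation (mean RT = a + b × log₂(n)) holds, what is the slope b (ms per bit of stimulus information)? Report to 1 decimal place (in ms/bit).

121.8 ms/bit

b = (RT₂ − RT₁)/(log₂ n₂ − log₂ n₁) = (525 − 332)/(2.5850 − 1) = 121.769 ms/bit.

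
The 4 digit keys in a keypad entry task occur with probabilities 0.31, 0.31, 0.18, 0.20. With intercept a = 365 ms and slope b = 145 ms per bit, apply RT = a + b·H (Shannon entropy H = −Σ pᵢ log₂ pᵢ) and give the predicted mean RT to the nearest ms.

Entropy contributions −pᵢ log₂ pᵢ: 0.5238, 0.5238, 0.4453, 0.4644; sum H = 1.9573 bits.
RT = a + bH = 365 + 145·1.9573 = 648.81 ms.

649 ms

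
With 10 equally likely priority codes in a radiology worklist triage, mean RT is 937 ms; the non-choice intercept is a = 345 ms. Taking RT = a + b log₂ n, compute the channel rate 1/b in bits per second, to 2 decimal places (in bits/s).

5.61 bits/s

Choice component = 937 − 345 = 592 ms over log₂(10) = 3.3219 bits.
b = 592 / 3.3219 = 178.210 ms/bit, so 1/b = 5.611 bits/s.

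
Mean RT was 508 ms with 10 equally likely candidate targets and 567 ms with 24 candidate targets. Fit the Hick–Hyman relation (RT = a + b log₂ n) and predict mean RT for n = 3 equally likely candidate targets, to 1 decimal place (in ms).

426.9 ms

RT is linear in log₂ n, so two points fix the line:
  b = (567 − 508) / (log₂ 24 − log₂ 10) = 59 / (4.5850 − 3.3219) = 46.713 ms/bit
  a = 508 − 46.713 × 3.3219 = 352.823 ms
Then RT(3) = 352.823 + 46.713 × log₂ 3 = 352.823 + 46.713 × 1.5850 ≈ 426.861 ms.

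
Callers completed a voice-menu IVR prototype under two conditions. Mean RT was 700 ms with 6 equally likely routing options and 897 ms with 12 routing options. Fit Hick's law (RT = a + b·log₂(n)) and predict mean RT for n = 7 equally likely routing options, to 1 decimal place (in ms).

743.8 ms

RT is linear in log₂ n, so two points fix the line:
  b = (897 − 700) / (log₂ 12 − log₂ 6) = 197 / (3.5850 − 2.5850) = 197.000 ms/bit
  a = 700 − 197.000 × 2.5850 = 190.762 ms
Then RT(7) = 190.762 + 197.000 × log₂ 7 = 190.762 + 197.000 × 2.8074 ≈ 743.811 ms.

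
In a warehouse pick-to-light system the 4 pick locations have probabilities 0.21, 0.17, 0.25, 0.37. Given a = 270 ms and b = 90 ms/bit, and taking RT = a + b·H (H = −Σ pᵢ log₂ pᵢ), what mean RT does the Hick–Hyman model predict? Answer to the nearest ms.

Entropy contributions −pᵢ log₂ pᵢ: 0.4728, 0.4346, 0.5000, 0.5307; sum H = 1.9381 bits.
RT = a + bH = 270 + 90·1.9381 = 444.43 ms.

444 ms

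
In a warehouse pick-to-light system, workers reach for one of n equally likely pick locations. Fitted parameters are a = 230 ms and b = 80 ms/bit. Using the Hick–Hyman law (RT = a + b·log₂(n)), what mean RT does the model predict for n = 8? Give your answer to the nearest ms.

470 ms

log₂(8) = 3 bits, so RT = 230 + 80 × 3 ≈ 470.000 ms.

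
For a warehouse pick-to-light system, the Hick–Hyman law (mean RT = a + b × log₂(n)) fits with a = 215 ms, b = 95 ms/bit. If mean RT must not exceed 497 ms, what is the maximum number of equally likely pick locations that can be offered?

Set 215 + 95·log₂ n ≤ 497 → log₂ n ≤ (497 − 215)/95 = 2.9684.
So n ≤ 2^2.9684 = 7.827; the largest integer n is 7.

7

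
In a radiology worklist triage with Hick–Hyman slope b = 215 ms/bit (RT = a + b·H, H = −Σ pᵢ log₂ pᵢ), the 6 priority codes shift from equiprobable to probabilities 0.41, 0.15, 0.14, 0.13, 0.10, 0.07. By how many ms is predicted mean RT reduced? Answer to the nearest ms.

The RT saving is b·ΔH. Equiprobable H₀ = log₂(6) = 2.5850 bits; with the given probabilities H = 2.3184 bits.
b·(H₀ − H) = 215 × (2.5850 − 2.3184) = 57.30 ms.

57 ms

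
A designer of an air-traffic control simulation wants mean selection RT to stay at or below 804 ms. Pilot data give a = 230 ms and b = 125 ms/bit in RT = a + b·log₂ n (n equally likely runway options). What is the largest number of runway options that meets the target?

24

Information budget: (804 − 230)/125 = 4.5920 bits, so n ≤ 2^4.5920 = 24.117 → at most 24.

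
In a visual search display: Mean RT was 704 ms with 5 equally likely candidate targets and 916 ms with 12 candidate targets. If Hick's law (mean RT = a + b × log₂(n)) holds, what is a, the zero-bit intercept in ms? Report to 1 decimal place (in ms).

314.3 ms

b = (RT₂ − RT₁)/(log₂ n₂ − log₂ n₁) = (916 − 704)/(3.5850 − 2.3219) = 167.850 ms/bit.
a = RT₁ − b·log₂ n₁ = 704 − 167.850 × 2.3219 = 314.265 ms.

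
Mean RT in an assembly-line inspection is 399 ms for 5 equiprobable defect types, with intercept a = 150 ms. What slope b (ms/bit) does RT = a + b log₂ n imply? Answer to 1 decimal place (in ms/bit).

107.2 ms/bit

b = (399 − 150) / log₂(5) = 249 / 2.3219 = 107.238 ms/bit.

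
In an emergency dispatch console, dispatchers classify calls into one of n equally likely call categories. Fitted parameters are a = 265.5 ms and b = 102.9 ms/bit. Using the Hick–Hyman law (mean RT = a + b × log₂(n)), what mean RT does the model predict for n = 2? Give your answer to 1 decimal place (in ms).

log₂(2) = 1 bits, so RT = 265.5 + 102.9 × 1 ≈ 368.400 ms.

368.4 ms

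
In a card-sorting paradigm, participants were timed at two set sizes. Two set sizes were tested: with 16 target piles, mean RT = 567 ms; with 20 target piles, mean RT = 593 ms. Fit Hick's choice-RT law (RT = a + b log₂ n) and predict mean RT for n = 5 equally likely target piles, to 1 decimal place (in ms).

Fit slope and intercept:
  b = (593 − 567) / (log₂ 20 − log₂ 16) = 26 / (4.3219 − 4) = 80.763 ms/bit
  a = 567 − 80.763 × 4 = 243.946 ms
Then RT(5) = 243.946 + 80.763 × log₂ 5 = 243.946 + 80.763 × 2.3219 ≈ 431.473 ms.

431.5 ms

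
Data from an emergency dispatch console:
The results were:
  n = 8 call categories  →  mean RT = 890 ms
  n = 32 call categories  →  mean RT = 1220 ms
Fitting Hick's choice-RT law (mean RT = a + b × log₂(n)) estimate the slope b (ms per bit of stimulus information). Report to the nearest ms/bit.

165 ms/bit

The slope on a log₂ axis is (1220 − 890) / (5 − 3) = 165 ms/bit.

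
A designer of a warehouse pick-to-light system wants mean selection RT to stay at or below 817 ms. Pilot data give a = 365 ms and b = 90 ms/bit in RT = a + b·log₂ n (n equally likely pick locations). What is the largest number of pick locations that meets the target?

Set 365 + 90·log₂ n ≤ 817 → log₂ n ≤ (817 − 365)/90 = 5.0222.
So n ≤ 2^5.0222 = 32.497; the largest integer n is 32.

32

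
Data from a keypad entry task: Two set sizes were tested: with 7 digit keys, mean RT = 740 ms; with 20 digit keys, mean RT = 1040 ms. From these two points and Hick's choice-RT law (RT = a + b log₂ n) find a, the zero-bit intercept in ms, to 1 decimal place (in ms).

183.9 ms

The slope on a log₂ axis is (1040 − 740) / (4.3219 − 2.8074) = 198.076 ms/bit.
Intercept: a = 740 − 198.076·log₂(7) = 183.931 ms.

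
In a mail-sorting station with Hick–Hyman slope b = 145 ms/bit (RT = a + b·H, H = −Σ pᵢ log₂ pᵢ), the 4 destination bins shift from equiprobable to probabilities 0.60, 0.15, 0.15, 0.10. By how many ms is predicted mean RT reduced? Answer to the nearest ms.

The RT saving is b·ΔH. Equiprobable H₀ = log₂(4) = 2.0000 bits; with the given probabilities H = 1.5955 bits.
b·(H₀ − H) = 145 × (2.0000 − 1.5955) = 58.66 ms.

59 ms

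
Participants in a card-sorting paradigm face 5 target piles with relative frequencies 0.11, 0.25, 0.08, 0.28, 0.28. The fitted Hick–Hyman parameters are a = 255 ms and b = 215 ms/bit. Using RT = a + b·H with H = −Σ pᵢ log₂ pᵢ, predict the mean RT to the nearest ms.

H = 0.11·log₂(1/0.11) + 0.25·log₂(1/0.25) + 0.08·log₂(1/0.08) + 0.28·log₂(1/0.28) + 0.28·log₂(1/0.28) = 2.1702 bits.
RT = 255 + 215 × 2.1702 = 721.60 ms.

722 ms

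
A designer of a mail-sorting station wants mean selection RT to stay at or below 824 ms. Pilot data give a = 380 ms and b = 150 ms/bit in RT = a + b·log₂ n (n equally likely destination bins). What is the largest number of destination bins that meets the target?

Information budget: (824 − 380)/150 = 2.9600 bits, so n ≤ 2^2.9600 = 7.781 → at most 7.

7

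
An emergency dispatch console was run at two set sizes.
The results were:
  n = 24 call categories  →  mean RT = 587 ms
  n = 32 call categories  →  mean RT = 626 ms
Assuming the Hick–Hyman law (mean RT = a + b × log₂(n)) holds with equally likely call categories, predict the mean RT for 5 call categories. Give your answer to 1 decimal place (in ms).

374.3 ms

With log₂ n on the abscissa the relation is linear; from the two conditions:
  b = (626 − 587) / (log₂ 32 − log₂ 24) = 39 / (5 − 4.5850) = 93.967 ms/bit
  a = 587 − 93.967 × 4.5850 = 156.163 ms
Then RT(5) = 156.163 + 93.967 × log₂ 5 = 156.163 + 93.967 × 2.3219 ≈ 374.349 ms.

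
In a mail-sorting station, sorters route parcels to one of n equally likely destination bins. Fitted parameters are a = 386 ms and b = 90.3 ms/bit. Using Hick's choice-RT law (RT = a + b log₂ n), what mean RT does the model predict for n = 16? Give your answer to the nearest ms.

747 ms

log₂(16) = 4 bits, so RT = 386 + 90.3 × 4 ≈ 747.200 ms.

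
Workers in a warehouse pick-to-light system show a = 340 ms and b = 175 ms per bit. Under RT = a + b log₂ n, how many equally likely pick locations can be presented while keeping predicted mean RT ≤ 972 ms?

12

Information budget: (972 − 340)/175 = 3.6114 bits, so n ≤ 2^3.6114 = 12.222 → at most 12.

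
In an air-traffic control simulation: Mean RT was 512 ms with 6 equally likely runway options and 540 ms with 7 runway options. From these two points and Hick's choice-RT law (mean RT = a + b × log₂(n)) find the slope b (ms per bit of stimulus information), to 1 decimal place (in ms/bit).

125.9 ms/bit

b = (RT₂ − RT₁)/(log₂ n₂ − log₂ n₁) = (540 − 512)/(2.8074 − 2.5850) = 125.904 ms/bit.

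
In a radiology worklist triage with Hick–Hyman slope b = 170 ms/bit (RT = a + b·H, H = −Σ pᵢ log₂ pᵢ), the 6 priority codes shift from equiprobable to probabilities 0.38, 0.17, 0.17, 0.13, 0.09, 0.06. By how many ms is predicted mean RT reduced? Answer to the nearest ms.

Equiprobable entropy H₀ = log₂ 6 = 2.5850 bits.
Skewed entropy H = −Σ pᵢ log₂ pᵢ = 2.3385 bits.
ΔRT = b·(H₀ − H) = 170 × 0.2465 = 41.91 ms.

42 ms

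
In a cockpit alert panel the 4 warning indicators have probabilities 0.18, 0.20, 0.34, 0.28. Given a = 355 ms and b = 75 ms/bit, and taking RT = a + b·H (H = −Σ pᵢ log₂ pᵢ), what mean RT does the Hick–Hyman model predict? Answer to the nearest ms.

501 ms

Entropy contributions −pᵢ log₂ pᵢ: 0.4453, 0.4644, 0.5292, 0.5142; sum H = 1.9531 bits.
RT = a + bH = 355 + 75·1.9531 = 501.48 ms.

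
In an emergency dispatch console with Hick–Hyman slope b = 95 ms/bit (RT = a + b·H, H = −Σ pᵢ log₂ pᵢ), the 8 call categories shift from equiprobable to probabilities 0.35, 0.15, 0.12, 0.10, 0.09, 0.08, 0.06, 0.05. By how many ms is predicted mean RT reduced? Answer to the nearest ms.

28 ms

Equiprobable entropy H₀ = log₂ 8 = 3.0000 bits.
Skewed entropy H = −Σ pᵢ log₂ pᵢ = 2.7037 bits.
ΔRT = b·(H₀ − H) = 95 × 0.2963 = 28.15 ms.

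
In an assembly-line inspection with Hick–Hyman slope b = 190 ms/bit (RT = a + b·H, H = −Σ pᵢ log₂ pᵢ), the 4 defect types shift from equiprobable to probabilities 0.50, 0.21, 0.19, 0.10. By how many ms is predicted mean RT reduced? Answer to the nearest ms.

The RT saving is b·ΔH. Equiprobable H₀ = log₂(4) = 2.0000 bits; with the given probabilities H = 1.7602 bits.
b·(H₀ − H) = 190 × (2.0000 − 1.7602) = 45.55 ms.

46 ms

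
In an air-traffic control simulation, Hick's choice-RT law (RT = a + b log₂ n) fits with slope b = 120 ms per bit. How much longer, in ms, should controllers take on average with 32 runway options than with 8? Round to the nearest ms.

240 ms

Only the slope matters, since a is common to both: ΔRT = b·log₂(n₂/n₁).
log₂(32) − log₂(8) = log₂(32/8) = log₂(4) = 2.
ΔRT = 120 × 2.0000 = 240.000 ms.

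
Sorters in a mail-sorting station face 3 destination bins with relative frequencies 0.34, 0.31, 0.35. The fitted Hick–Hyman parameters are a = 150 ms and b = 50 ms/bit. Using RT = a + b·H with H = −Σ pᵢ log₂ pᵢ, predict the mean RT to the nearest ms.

H = 0.34·log₂(1/0.34) + 0.31·log₂(1/0.31) + 0.35·log₂(1/0.35) = 1.5831 bits.
RT = 150 + 50 × 1.5831 = 229.15 ms.

229 ms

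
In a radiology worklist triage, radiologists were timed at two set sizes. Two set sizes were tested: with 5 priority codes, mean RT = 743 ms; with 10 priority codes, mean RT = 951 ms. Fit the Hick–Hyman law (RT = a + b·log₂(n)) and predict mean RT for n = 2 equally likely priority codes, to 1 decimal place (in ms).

Solve the two-equation system in a and b:
  b = (951 − 743) / (log₂ 10 − log₂ 5) = 208 / (3.3219 − 2.3219) = 208.000 ms/bit
  a = 743 − 208.000 × 2.3219 = 260.039 ms
Then RT(2) = 260.039 + 208.000 × log₂ 2 = 260.039 + 208.000 × 1 ≈ 468.039 ms.

468.0 ms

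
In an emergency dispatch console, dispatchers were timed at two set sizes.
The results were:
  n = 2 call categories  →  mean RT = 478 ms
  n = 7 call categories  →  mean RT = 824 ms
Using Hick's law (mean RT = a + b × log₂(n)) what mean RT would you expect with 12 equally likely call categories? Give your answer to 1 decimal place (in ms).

RT is linear in log₂ n, so two points fix the line:
  b = (824 − 478) / (log₂ 7 − log₂ 2) = 346 / (2.8074 − 1) = 191.440 ms/bit
  a = 478 − 191.440 × 1 = 286.560 ms
Then RT(12) = 286.560 + 191.440 × log₂ 12 = 286.560 + 191.440 × 3.5850 ≈ 972.865 ms.

972.9 ms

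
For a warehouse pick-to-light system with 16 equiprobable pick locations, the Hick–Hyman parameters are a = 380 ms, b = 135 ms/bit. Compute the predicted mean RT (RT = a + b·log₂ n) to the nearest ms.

log₂(16) = 4 bits, so RT = 380 + 135 × 4 ≈ 920.000 ms.

920 ms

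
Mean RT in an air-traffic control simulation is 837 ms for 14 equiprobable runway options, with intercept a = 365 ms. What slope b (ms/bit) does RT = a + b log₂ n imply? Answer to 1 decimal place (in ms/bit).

b = (837 − 365) / log₂(14) = 472 / 3.8074 = 123.971 ms/bit.

124.0 ms/bit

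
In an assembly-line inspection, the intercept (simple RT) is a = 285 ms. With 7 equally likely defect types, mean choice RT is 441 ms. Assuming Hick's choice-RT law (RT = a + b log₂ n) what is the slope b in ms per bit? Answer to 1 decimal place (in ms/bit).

7 alternatives carry log₂ 7 = 2.8074 bits; the choice cost is 441 − 285 = 156 ms, so b = 156/2.8074 = 55.568 ms/bit.

55.6 ms/bit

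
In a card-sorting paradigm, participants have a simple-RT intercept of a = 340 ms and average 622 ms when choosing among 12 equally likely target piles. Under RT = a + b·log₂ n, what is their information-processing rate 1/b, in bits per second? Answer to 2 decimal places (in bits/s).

Choice component = 622 − 340 = 282 ms over log₂(12) = 3.5850 bits.
b = 282 / 3.5850 = 78.662 ms/bit, so 1/b = 12.713 bits/s.

12.71 bits/s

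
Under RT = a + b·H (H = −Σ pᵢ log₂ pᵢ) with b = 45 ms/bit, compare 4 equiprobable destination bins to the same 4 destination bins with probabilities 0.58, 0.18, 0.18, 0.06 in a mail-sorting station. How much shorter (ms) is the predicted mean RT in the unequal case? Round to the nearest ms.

18 ms

The RT saving is b·ΔH. Equiprobable H₀ = log₂(4) = 2.0000 bits; with the given probabilities H = 1.5900 bits.
b·(H₀ − H) = 45 × (2.0000 − 1.5900) = 18.45 ms.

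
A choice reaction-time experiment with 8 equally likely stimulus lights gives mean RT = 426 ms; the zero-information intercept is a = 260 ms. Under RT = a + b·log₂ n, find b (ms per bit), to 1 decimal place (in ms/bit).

55.3 ms/bit

b = (426 − 260) / log₂(8) = 166 / 3 = 55.333 ms/bit.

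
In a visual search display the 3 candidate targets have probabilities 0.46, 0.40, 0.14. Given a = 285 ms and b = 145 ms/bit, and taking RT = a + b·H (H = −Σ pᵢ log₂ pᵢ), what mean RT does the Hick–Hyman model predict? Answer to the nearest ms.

494 ms

H = 0.46·log₂(1/0.46) + 0.40·log₂(1/0.40) + 0.14·log₂(1/0.14) = 1.4412 bits.
RT = 285 + 145 × 1.4412 = 493.98 ms.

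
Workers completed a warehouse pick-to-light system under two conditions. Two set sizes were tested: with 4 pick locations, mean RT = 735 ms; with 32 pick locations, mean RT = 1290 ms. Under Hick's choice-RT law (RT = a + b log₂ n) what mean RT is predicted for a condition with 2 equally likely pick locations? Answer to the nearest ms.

Fit slope and intercept:
  b = (1290 − 735) / (log₂ 32 − log₂ 4) = 555 / (5 − 2) = 185 ms/bit
  a = 735 − 185 × 2 = 365 ms
Then RT(2) = 365 + 185 × log₂ 2 = 365 + 185 × 1 ≈ 550.000 ms.

550 ms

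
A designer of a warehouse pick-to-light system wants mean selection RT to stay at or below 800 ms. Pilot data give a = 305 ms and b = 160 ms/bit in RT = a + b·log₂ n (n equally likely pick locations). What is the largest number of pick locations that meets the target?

8

Set 305 + 160·log₂ n ≤ 800 → log₂ n ≤ (800 − 305)/160 = 3.0938.
So n ≤ 2^3.0938 = 8.537; the largest integer n is 8.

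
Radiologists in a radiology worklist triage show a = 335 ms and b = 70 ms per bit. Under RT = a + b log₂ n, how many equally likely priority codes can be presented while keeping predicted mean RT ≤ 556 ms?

8

Information budget: (556 − 335)/70 = 3.1571 bits, so n ≤ 2^3.1571 = 8.921 → at most 8.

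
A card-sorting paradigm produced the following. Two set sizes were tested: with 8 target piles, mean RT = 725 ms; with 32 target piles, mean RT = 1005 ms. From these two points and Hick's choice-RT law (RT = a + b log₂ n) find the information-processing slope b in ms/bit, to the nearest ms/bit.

Slope: b = (1005 − 725) / (log₂ 32 − log₂ 8) = 280/2.0000 = 140 ms/bit.

140 ms/bit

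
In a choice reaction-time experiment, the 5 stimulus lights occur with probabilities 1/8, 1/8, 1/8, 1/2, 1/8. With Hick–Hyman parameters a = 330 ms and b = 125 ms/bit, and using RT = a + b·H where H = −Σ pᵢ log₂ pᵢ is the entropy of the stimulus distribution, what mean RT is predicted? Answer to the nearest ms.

580 ms

H = −Σ pᵢ log₂ pᵢ = 0.125·3 + 0.125·3 + 0.125·3 + 0.5·1 + 0.125·3 = 2.000 bits.
RT = 330 + 125 × 2.000 = 580.00 ms.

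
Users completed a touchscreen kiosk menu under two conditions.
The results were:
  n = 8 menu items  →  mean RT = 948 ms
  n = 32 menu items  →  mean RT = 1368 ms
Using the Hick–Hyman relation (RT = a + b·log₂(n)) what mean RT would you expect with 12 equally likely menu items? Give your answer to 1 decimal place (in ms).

1070.8 ms

With log₂ n on the abscissa the relation is linear; from the two conditions:
  b = (1368 − 948) / (log₂ 32 − log₂ 8) = 420 / (5 − 3) = 210.000 ms/bit
  a = 948 − 210.000 × 3 = 318.000 ms
Then RT(12) = 318.000 + 210.000 × log₂ 12 = 318.000 + 210.000 × 3.5850 ≈ 1070.842 ms.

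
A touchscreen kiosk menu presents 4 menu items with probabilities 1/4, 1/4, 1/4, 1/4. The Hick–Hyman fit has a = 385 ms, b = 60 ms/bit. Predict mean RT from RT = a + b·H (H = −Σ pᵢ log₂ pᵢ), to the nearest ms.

505 ms

Each term −pᵢ log₂ pᵢ: 0.25·2 + 0.25·2 + 0.25·2 + 0.25·2; summed, H = 2.000 bits.
Mean RT = a + bH = 385 + 60·2.000 = 505.00 ms.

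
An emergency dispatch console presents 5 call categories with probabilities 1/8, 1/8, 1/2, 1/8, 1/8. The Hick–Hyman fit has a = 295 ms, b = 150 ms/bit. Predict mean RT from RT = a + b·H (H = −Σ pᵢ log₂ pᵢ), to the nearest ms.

Each term −pᵢ log₂ pᵢ: 0.125·3 + 0.125·3 + 0.5·1 + 0.125·3 + 0.125·3; summed, H = 2.000 bits.
Mean RT = a + bH = 295 + 150·2.000 = 595.00 ms.

595 ms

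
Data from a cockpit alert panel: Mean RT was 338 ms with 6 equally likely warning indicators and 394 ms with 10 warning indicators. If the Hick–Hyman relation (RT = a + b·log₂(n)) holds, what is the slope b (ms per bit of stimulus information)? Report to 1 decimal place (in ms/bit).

Slope: b = (394 − 338) / (log₂ 10 − log₂ 6) = 56/0.7370 = 75.987 ms/bit.

76.0 ms/bit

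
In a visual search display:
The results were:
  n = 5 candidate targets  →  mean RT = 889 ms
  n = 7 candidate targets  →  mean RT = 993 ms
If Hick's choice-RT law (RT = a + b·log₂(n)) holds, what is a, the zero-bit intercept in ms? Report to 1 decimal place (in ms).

b = (RT₂ − RT₁)/(log₂ n₂ − log₂ n₁) = (993 − 889)/(2.8074 − 2.3219) = 214.244 ms/bit.
Intercept: a = 889 − 214.244·log₂(5) = 391.540 ms.

391.5 ms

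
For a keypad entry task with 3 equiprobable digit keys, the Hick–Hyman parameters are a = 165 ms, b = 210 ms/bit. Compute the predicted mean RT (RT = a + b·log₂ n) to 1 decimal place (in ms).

497.8 ms

log₂(3) = 1.5850 bits, so RT = 165 + 210 × 1.5850 ≈ 497.842 ms.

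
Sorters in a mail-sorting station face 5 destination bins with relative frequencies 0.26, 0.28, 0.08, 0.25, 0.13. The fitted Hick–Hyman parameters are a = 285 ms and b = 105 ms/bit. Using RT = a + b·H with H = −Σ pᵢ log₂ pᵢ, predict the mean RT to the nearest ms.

H = 0.26·log₂(1/0.26) + 0.28·log₂(1/0.28) + 0.08·log₂(1/0.08) + 0.25·log₂(1/0.25) + 0.13·log₂(1/0.13) = 2.1937 bits.
RT = 285 + 105 × 2.1937 = 515.33 ms.

515 ms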